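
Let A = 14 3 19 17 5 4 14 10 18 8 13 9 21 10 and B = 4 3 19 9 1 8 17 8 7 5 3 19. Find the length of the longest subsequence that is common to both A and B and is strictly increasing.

2

For each value that appears in both, track the longest common increasing run ending there.
The best achievable length is 2; one witness is 3, 19 (A-positions 2,3, B-positions 2,3).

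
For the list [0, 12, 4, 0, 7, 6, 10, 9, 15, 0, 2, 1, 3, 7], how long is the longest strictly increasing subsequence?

Scanning left to right, the best length ending at each element is: 0→1, 12→2, 4→2, 0→1, 7→3, 6→3, 10→4, 9→4, 15→5, 0→1, 2→2, 1→2, 3→3, 7→4.
So the longest increasing subsequence has length 5, e.g. 0, 4, 7, 10, 15.

5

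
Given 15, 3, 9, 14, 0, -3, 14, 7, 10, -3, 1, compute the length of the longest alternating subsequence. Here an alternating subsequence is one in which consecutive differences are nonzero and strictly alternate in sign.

A longest alternating subsequence is 15, 3, 9, 0, 14, 7, 10, -3, 1 (positions 1,2,3,5,7,8,9,10,11); its 8 consecutive differences strictly alternate in sign, and length 9 is optimal.

9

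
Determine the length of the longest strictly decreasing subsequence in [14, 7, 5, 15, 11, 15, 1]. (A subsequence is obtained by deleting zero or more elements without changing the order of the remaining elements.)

4

Let dp[i] be the longest decreasing subsequence ending at position i. Then dp = [1, 2, 3, 1, 2, 1, 4].
The maximum is 4; one witness is 14, 7, 5, 1 at positions 1,2,3,7.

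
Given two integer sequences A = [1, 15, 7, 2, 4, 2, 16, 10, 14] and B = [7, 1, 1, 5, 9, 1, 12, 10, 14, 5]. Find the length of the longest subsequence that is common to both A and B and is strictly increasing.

A longest common strictly increasing subsequence is 7, 10, 14 (length 3); it appears in order in both A and B, and no longer such subsequence exists.

3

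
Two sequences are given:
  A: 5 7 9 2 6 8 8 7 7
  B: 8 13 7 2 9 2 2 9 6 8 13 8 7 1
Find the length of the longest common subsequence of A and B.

7

A longest common subsequence is 7, 9, 2, 6, 8, 8, 7 (length 7); the LCS DP confirms no longer common subsequence exists.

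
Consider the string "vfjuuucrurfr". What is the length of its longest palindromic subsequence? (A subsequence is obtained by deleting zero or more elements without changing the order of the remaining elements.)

6

Using dp[i][j] = 2 + dp[i+1][j−1] if the ends match, else max(dp[i+1][j], dp[i][j−1]):
dp[1][12] = 6. A witness is fuuuuf at positions 2,4,5,6,9,11.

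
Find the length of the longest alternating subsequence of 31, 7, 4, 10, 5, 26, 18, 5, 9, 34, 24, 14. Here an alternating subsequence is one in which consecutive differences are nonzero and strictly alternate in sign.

A longest alternating subsequence is 31, 7, 10, 5, 26, 18, 34, 24 (positions 1,2,4,5,6,7,10,11); its 7 consecutive differences strictly alternate in sign, and length 8 is optimal.

8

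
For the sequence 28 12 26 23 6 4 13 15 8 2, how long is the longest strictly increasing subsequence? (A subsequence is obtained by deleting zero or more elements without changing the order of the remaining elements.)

One longest increasing subsequence is 12, 13, 15 (positions 2,7,8), of length 3; no longer one exists.

3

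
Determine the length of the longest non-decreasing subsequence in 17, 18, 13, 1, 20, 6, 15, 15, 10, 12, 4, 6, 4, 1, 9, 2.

4

Let dp[i] be the longest non-decreasing subsequence ending at position i. Then dp = [1, 2, 1, 1, 3, 2, 3, 4, 3, 4, 2, 3, 3, 2, 4, 3].
The maximum is 4; one witness is 1, 6, 15, 15 at positions 4,6,7,8.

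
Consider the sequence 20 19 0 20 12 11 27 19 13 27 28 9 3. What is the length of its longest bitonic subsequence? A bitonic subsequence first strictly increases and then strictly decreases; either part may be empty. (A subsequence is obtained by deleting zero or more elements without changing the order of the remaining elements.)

7

One longest bitonic subsequence is 19, 20, 27, 19, 13, 9, 3 (positions 2,4,7,8,9,12,13): it rises to 27 then falls. Length 7 is optimal.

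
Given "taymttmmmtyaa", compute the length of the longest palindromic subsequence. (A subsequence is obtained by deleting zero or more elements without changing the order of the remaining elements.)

One longest palindromic subsequence is aytmmmtya (positions 2,3,5,7,8,9,10,11,13); it reads the same forward and backward, and the interval DP gives dp[1][13] = 9.

9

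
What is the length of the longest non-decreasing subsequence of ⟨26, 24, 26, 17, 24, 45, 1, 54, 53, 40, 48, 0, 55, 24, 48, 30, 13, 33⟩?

5

One longest non-decreasing subsequence is 26, 26, 45, 54, 55 (positions 1,3,6,8,13), of length 5; no longer one exists.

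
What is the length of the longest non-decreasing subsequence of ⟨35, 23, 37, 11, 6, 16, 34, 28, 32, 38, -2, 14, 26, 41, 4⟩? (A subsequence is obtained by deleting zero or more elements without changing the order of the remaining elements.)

Scanning left to right, the best length ending at each element is: 35→1, 23→1, 37→2, 11→1, 6→1, 16→2, 34→3, 28→3, 32→4, 38→5, -2→1, 14→2, 26→3, 41→6, 4→2.
So the longest non-decreasing subsequence has length 6, e.g. 11, 16, 28, 32, 38, 41.

6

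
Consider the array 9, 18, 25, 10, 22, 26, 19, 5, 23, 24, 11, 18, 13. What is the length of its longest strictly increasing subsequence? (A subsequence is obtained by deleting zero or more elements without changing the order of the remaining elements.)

5

Scanning left to right, the best length ending at each element is: 9→1, 18→2, 25→3, 10→2, 22→3, 26→4, 19→3, 5→1, 23→4, 24→5, 11→3, 18→4, 13→4.
So the longest increasing subsequence has length 5, e.g. 9, 18, 22, 23, 24.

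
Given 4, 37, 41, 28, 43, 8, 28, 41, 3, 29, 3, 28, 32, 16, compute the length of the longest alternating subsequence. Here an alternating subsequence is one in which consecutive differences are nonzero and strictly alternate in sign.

11

Track the best alternating length ending on an up-step vs a down-step at each position: up/down = 1/1, 2/1, 2/1, 2/3, 4/1, 2/5, 6/5, 6/5, 1/7, 8/7, 1/9, 10/9, 10/7, 10/11.
The maximum over both is 11; one such subsequence is 4, 37, 28, 43, 8, 28, 3, 29, 3, 28, 16.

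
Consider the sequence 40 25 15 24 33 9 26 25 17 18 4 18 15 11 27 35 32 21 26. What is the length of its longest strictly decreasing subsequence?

7

Scanning left to right, the best length ending at each element is: 40→1, 25→2, 15→3, 24→3, 33→2, 9→4, 26→3, 25→4, 17→5, 18→5, 4→6, 18→5, 15→6, 11→7, 27→3, 35→2, 32→3, 21→5, 26→4.
So the longest decreasing subsequence has length 7, e.g. 40, 33, 26, 25, 17, 15, 11.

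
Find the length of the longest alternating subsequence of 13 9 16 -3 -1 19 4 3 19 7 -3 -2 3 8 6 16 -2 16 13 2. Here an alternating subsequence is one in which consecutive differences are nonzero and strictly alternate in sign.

Track the best alternating length ending on an up-step vs a down-step at each position: up/down = 1/1, 1/2, 3/1, 1/4, 5/4, 5/1, 5/6, 5/6, 7/1, 7/8, 1/8, 9/8, 9/8, 9/8, 9/10, 11/8, 9/12, 13/8, 13/14, 13/14.
The maximum over both is 14; one such subsequence is 13, 9, 16, -3, 19, 4, 19, 7, 8, 6, 16, -2, 16, 13.

14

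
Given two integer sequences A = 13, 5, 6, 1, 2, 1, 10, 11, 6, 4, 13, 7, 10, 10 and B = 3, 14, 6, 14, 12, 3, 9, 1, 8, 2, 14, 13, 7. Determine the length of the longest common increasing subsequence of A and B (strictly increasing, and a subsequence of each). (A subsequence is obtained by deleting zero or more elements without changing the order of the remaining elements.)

3

For each value that appears in both, track the longest common increasing run ending there.
The best achievable length is 3; one witness is 1, 2, 13 (A-positions 4,5,11, B-positions 8,10,12).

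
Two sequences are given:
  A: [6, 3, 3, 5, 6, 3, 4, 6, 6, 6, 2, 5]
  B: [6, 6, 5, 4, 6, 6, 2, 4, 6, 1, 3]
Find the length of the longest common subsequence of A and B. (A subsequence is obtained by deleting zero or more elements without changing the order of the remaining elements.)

6

A longest common subsequence is 6, 5, 4, 6, 6, 6 (length 6); the LCS DP confirms no longer common subsequence exists.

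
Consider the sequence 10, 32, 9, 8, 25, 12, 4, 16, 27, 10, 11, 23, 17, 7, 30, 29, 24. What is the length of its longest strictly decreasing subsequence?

Scanning left to right, the best length ending at each element is: 10→1, 32→1, 9→2, 8→3, 25→2, 12→3, 4→4, 16→3, 27→2, 10→4, 11→4, 23→3, 17→4, 7→5, 30→2, 29→3, 24→4.
So the longest decreasing subsequence has length 5, e.g. 32, 25, 12, 10, 7.

5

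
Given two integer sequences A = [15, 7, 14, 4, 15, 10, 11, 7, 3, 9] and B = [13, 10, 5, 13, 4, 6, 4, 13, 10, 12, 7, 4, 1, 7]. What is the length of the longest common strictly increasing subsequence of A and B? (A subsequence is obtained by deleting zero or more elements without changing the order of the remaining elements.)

2

For each value that appears in both, track the longest common increasing run ending there.
The best achievable length is 2; one witness is 4, 10 (A-positions 4,6, B-positions 5,9).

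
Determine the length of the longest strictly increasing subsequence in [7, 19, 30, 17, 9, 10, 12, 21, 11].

5

Let dp[i] be the longest increasing subsequence ending at position i. Then dp = [1, 2, 3, 2, 2, 3, 4, 5, 4].
The maximum is 5; one witness is 7, 9, 10, 12, 21 at positions 1,5,6,7,8.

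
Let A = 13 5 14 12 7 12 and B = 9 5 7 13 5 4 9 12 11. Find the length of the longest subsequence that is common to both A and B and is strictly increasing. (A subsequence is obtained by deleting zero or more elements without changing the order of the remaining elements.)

3

For each value that appears in both, track the longest common increasing run ending there.
The best achievable length is 3; one witness is 5, 7, 12 (A-positions 2,5,6, B-positions 2,3,8).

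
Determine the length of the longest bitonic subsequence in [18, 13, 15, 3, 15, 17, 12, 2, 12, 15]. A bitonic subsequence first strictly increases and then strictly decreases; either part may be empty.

One longest bitonic subsequence is 13, 15, 17, 12, 2 (positions 2,3,6,7,8): it rises to 17 then falls. Length 5 is optimal.

5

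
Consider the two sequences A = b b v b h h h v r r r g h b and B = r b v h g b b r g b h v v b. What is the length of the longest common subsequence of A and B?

7

A longest common subsequence is bbbrghb (length 7); the LCS DP confirms no longer common subsequence exists.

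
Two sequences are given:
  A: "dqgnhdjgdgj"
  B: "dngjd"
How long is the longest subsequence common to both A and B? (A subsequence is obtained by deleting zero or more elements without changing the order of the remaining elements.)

4

A longest common subsequence is dgjd (length 4); the LCS DP confirms no longer common subsequence exists.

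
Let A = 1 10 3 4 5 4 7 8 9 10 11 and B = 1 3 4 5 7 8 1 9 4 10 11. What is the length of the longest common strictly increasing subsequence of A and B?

For each value that appears in both, track the longest common increasing run ending there.
The best achievable length is 9; one witness is 1, 3, 4, 5, 7, 8, 9, 10, 11 (A-positions 1,3,4,5,7,8,9,10,11, B-positions 1,2,3,4,5,6,8,10,11).

9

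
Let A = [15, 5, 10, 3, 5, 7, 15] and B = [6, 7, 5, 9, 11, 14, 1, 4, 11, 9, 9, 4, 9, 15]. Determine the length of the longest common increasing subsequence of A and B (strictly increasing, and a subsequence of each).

For each value that appears in both, track the longest common increasing run ending there.
The best achievable length is 2; one witness is 7, 15 (A-positions 6,7, B-positions 2,14).

2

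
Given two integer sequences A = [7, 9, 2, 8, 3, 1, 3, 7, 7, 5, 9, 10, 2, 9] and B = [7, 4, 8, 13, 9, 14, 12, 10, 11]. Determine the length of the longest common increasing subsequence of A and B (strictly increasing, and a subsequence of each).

For each value that appears in both, track the longest common increasing run ending there.
The best achievable length is 4; one witness is 7, 8, 9, 10 (A-positions 1,4,11,12, B-positions 1,3,5,8).

4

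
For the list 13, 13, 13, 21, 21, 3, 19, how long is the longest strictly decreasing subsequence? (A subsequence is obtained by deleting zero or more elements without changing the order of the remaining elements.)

2

Let dp[i] be the longest decreasing subsequence ending at position i. Then dp = [1, 1, 1, 1, 1, 2, 2].
The maximum is 2; one witness is 13, 3 at positions 1,6.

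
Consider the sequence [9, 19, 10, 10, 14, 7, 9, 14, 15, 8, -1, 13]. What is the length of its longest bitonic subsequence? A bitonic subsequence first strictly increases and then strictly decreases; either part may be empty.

6

One longest bitonic subsequence is 9, 19, 14, 9, 8, -1 (positions 1,2,5,7,10,11): it rises to 19 then falls. Length 6 is optimal.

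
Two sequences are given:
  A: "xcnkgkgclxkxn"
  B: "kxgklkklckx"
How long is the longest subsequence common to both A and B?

6

A longest common subsequence is xkkckx (length 6); the LCS DP confirms no longer common subsequence exists.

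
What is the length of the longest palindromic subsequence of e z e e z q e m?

6

Using dp[i][j] = 2 + dp[i+1][j−1] if the ends match, else max(dp[i+1][j], dp[i][j−1]):
dp[1][8] = 6. A witness is ezeeze at positions 1,2,3,4,5,7.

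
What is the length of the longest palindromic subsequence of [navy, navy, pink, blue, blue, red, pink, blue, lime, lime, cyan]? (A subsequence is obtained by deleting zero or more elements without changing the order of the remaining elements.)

One longest palindromic subsequence is pink blue blue pink (positions 3,4,5,7); it reads the same forward and backward, and the interval DP gives dp[1][11] = 4.

4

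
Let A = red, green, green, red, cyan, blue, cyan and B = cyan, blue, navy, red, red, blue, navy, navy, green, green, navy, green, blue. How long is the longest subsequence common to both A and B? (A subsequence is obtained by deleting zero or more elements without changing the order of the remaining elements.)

Backtracking the LCS table gives one alignment: red (A1,B5) → green (A2,B10) → green (A3,B12) → blue (A6,B13).
So the longest common subsequence has length 4.

4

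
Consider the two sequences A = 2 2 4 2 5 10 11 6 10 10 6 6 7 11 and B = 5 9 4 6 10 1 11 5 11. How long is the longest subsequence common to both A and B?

4

Backtracking the LCS table gives one alignment: 4 (A3,B3) → 10 (A6,B5) → 11 (A7,B7) → 11 (A14,B9).
So the longest common subsequence has length 4.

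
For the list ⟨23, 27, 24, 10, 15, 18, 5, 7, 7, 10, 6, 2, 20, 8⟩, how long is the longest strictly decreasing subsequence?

Scanning left to right, the best length ending at each element is: 23→1, 27→1, 24→2, 10→3, 15→3, 18→3, 5→4, 7→4, 7→4, 10→4, 6→5, 2→6, 20→3, 8→5.
So the longest decreasing subsequence has length 6, e.g. 27, 24, 10, 7, 6, 2.

6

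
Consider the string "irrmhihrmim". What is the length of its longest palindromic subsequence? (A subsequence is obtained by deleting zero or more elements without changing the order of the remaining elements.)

7

One longest palindromic subsequence is imhihmi (positions 1,4,5,6,7,9,10); it reads the same forward and backward, and the interval DP gives dp[1][11] = 7.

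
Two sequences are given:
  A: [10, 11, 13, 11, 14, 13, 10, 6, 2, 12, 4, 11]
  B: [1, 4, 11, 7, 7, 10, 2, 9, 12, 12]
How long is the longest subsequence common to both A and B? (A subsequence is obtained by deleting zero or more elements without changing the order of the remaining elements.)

4

A longest common subsequence is 11, 10, 2, 12 (length 4); the LCS DP confirms no longer common subsequence exists.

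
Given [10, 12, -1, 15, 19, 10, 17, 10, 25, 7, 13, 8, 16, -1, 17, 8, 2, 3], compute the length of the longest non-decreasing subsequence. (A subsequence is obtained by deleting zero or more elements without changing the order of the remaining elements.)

6

One longest non-decreasing subsequence is 10, 10, 10, 13, 16, 17 (positions 1,6,8,11,13,15), of length 6; no longer one exists.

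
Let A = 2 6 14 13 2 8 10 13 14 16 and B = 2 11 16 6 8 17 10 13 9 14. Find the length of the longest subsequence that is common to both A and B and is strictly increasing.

6

A longest common strictly increasing subsequence is 2, 6, 8, 10, 13, 14 (length 6); it appears in order in both A and B, and no longer such subsequence exists.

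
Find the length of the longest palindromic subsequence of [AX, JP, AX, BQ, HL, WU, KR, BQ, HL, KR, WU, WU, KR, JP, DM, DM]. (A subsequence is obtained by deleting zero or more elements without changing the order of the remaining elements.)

One longest palindromic subsequence is JP WU KR HL KR WU JP (positions 2,6,7,9,10,12,14); it reads the same forward and backward, and the interval DP gives dp[1][16] = 7.

7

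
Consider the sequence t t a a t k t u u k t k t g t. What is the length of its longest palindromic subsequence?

One longest palindromic subsequence is ttktuutktt (positions 1,5,6,7,8,9,11,12,13,15); it reads the same forward and backward, and the interval DP gives dp[1][15] = 10.

10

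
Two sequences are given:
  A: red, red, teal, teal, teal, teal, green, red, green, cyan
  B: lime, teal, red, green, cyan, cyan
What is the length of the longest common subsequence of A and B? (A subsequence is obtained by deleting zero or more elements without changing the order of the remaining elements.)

Backtracking the LCS table gives one alignment: teal (A6,B2) → red (A8,B3) → green (A9,B4) → cyan (A10,B6).
So the longest common subsequence has length 4.

4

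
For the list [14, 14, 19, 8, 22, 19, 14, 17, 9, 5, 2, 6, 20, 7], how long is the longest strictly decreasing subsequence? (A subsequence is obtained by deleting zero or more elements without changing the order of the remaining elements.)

6

Let dp[i] be the longest decreasing subsequence ending at position i. Then dp = [1, 1, 1, 2, 1, 2, 3, 3, 4, 5, 6, 5, 2, 5].
The maximum is 6; one witness is 22, 19, 14, 9, 5, 2 at positions 5,6,7,9,10,11.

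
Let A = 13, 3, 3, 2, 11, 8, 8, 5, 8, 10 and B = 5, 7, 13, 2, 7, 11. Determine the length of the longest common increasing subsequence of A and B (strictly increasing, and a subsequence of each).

2

A longest common strictly increasing subsequence is 2, 11 (length 2); it appears in order in both A and B, and no longer such subsequence exists.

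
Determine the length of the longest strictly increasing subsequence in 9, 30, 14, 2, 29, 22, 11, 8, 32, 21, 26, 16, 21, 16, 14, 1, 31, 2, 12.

5

One longest increasing subsequence is 9, 14, 22, 26, 31 (positions 1,3,6,11,17), of length 5; no longer one exists.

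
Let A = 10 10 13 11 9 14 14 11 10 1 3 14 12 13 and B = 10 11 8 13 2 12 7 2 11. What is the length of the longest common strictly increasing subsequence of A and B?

3

For each value that appears in both, track the longest common increasing run ending there.
The best achievable length is 3; one witness is 10, 11, 13 (A-positions 1,4,14, B-positions 1,2,4).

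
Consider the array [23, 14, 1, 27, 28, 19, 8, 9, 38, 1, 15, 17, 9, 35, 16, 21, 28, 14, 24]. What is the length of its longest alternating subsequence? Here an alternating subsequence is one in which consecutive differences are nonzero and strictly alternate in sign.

13

Track the best alternating length ending on an up-step vs a down-step at each position: up/down = 1/1, 1/2, 1/2, 3/1, 3/1, 3/4, 3/4, 5/4, 5/1, 1/6, 7/6, 7/6, 7/8, 9/6, 9/10, 11/10, 11/10, 9/12, 13/12.
The maximum over both is 13; one such subsequence is 23, 14, 27, 8, 9, 1, 15, 9, 35, 16, 21, 14, 24.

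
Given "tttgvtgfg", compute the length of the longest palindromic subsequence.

4

Using dp[i][j] = 2 + dp[i+1][j−1] if the ends match, else max(dp[i+1][j], dp[i][j−1]):
dp[1][9] = 4. A witness is tttt at positions 1,2,3,6.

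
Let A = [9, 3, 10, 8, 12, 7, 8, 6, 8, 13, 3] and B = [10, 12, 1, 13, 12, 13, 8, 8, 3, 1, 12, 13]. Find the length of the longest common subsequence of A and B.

A longest common subsequence is 10, 12, 8, 8, 13 (length 5); the LCS DP confirms no longer common subsequence exists.

5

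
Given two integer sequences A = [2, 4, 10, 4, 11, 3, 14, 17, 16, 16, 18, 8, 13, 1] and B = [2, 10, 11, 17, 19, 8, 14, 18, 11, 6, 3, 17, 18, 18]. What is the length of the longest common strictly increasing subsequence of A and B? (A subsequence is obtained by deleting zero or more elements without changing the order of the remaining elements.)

6

For each value that appears in both, track the longest common increasing run ending there.
The best achievable length is 6; one witness is 2, 10, 11, 14, 17, 18 (A-positions 1,3,5,7,8,11, B-positions 1,2,3,7,12,13).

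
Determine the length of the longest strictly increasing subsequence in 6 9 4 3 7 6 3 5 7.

3

Scanning left to right, the best length ending at each element is: 6→1, 9→2, 4→1, 3→1, 7→2, 6→2, 3→1, 5→2, 7→3.
So the longest increasing subsequence has length 3, e.g. 4, 6, 7.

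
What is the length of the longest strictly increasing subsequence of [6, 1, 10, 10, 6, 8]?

3

One longest increasing subsequence is 1, 6, 8 (positions 2,5,6), of length 3; no longer one exists.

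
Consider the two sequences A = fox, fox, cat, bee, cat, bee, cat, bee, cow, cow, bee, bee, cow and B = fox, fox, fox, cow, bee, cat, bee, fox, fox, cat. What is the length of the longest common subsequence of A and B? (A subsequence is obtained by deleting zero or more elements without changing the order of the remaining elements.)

A longest common subsequence is fox, fox, bee, cat, bee, cat (length 6); the LCS DP confirms no longer common subsequence exists.

6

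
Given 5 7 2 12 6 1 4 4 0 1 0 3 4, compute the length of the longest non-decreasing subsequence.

4

Let dp[i] be the longest non-decreasing subsequence ending at position i. Then dp = [1, 2, 1, 3, 2, 1, 2, 3, 1, 2, 2, 3, 4].
The maximum is 4; one witness is 2, 4, 4, 4 at positions 3,7,8,13.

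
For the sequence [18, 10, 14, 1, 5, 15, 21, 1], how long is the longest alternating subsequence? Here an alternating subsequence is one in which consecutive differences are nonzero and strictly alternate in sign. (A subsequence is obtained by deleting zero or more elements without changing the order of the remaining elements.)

6

Track the best alternating length ending on an up-step vs a down-step at each position: up/down = 1/1, 1/2, 3/2, 1/4, 5/4, 5/2, 5/1, 1/6.
The maximum over both is 6; one such subsequence is 18, 10, 14, 1, 5, 1.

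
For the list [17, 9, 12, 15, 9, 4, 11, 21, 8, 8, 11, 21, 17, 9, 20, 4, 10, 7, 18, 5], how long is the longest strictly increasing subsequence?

5

One longest increasing subsequence is 9, 12, 15, 17, 20 (positions 2,3,4,13,15), of length 5; no longer one exists.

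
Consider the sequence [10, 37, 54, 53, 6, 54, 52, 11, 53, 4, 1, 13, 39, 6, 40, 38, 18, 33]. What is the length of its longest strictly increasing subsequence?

Let dp[i] be the longest increasing subsequence ending at position i. Then dp = [1, 2, 3, 3, 1, 4, 3, 2, 4, 1, 1, 3, 4, 2, 5, 4, 4, 5].
The maximum is 5; one witness is 10, 11, 13, 39, 40 at positions 1,8,12,13,15.

5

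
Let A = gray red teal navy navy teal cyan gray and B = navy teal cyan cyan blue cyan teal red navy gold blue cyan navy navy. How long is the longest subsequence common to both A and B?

3

Backtracking the LCS table gives one alignment: red (A2,B8) → navy (A4,B13) → navy (A5,B14).
So the longest common subsequence has length 3.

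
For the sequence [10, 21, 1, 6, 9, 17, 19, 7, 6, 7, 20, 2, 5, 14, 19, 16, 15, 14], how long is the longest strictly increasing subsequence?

Let dp[i] be the longest increasing subsequence ending at position i. Then dp = [1, 2, 1, 2, 3, 4, 5, 3, 2, 3, 6, 2, 3, 4, 5, 5, 5, 4].
The maximum is 6; one witness is 1, 6, 9, 17, 19, 20 at positions 3,4,5,6,7,11.

6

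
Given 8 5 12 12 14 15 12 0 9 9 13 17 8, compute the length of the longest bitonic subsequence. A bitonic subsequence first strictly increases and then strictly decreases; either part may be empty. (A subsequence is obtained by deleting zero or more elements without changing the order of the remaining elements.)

One longest bitonic subsequence is 8, 12, 14, 15, 12, 9, 8 (positions 1,3,5,6,7,10,13): it rises to 15 then falls. Length 7 is optimal.

7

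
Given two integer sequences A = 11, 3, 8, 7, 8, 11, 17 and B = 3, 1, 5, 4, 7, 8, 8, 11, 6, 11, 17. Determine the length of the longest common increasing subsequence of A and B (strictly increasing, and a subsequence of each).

5

For each value that appears in both, track the longest common increasing run ending there.
The best achievable length is 5; one witness is 3, 7, 8, 11, 17 (A-positions 2,4,5,6,7, B-positions 1,5,6,8,11).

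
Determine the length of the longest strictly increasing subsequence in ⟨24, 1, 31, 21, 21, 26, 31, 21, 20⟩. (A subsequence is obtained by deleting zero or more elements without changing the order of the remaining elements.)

Let dp[i] be the longest increasing subsequence ending at position i. Then dp = [1, 1, 2, 2, 2, 3, 4, 2, 2].
The maximum is 4; one witness is 1, 21, 26, 31 at positions 2,4,6,7.

4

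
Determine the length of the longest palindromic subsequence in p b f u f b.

5

Using dp[i][j] = 2 + dp[i+1][j−1] if the ends match, else max(dp[i+1][j], dp[i][j−1]):
dp[1][6] = 5. A witness is bfufb at positions 2,3,4,5,6.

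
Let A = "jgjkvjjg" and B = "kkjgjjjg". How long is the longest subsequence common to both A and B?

Backtracking the LCS table gives one alignment: j (A1,B3) → g (A2,B4) → j (A3,B5) → j (A6,B6) → j (A7,B7) → g (A8,B8).
So the longest common subsequence has length 6.

6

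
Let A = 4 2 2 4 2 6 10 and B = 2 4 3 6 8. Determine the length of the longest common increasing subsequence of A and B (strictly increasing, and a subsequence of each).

3

A longest common strictly increasing subsequence is 2, 4, 6 (length 3); it appears in order in both A and B, and no longer such subsequence exists.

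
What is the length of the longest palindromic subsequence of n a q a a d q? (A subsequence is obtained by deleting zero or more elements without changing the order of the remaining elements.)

4

Using dp[i][j] = 2 + dp[i+1][j−1] if the ends match, else max(dp[i+1][j], dp[i][j−1]):
dp[1][7] = 4. A witness is qaaq at positions 3,4,5,7.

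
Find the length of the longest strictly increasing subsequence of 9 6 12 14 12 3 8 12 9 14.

Let dp[i] be the longest increasing subsequence ending at position i. Then dp = [1, 1, 2, 3, 2, 1, 2, 3, 3, 4].
The maximum is 4; one witness is 6, 8, 12, 14 at positions 2,7,8,10.

4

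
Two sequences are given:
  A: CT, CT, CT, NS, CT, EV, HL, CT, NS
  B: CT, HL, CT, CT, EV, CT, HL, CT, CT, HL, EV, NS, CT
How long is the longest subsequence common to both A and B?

7

Backtracking the LCS table gives one alignment: CT (A1,B1) → CT (A2,B3) → CT (A3,B4) → CT (A5,B6) → HL (A7,B7) → CT (A8,B9) → NS (A9,B12).
So the longest common subsequence has length 7.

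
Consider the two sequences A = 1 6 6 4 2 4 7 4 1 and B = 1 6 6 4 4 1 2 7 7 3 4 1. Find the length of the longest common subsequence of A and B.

Backtracking the LCS table gives one alignment: 1 (A1,B1) → 6 (A2,B2) → 6 (A3,B3) → 4 (A4,B5) → 2 (A5,B7) → 7 (A7,B9) → 4 (A8,B11) → 1 (A9,B12).
So the longest common subsequence has length 8.

8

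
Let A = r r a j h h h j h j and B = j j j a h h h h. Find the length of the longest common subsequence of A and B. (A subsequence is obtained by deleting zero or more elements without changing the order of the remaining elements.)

A longest common subsequence is ahhhh (length 5); the LCS DP confirms no longer common subsequence exists.

5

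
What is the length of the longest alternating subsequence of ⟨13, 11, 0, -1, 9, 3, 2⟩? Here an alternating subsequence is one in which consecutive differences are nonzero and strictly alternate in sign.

4

Track the best alternating length ending on an up-step vs a down-step at each position: up/down = 1/1, 1/2, 1/2, 1/2, 3/2, 3/4, 3/4.
The maximum over both is 4; one such subsequence is 13, 0, 9, 3.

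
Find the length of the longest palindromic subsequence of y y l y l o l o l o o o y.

7

One longest palindromic subsequence is yoooooy (positions 1,6,8,10,11,12,13); it reads the same forward and backward, and the interval DP gives dp[1][13] = 7.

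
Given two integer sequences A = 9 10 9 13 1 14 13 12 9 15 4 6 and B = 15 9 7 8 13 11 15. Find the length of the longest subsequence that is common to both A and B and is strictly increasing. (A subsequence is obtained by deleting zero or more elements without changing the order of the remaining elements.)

3

For each value that appears in both, track the longest common increasing run ending there.
The best achievable length is 3; one witness is 9, 13, 15 (A-positions 1,4,10, B-positions 2,5,7).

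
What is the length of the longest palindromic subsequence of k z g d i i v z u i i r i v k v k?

7

Using dp[i][j] = 2 + dp[i+1][j−1] if the ends match, else max(dp[i+1][j], dp[i][j−1]):
dp[1][17] = 7. A witness is kvirivk at positions 1,7,11,12,13,16,17.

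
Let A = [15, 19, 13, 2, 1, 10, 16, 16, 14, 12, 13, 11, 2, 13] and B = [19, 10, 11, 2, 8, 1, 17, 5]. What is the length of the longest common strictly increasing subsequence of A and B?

2

For each value that appears in both, track the longest common increasing run ending there.
The best achievable length is 2; one witness is 10, 11 (A-positions 6,12, B-positions 2,3).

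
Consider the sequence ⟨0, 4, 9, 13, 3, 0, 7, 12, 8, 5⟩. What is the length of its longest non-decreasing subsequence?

4

One longest non-decreasing subsequence is 0, 4, 9, 13 (positions 1,2,3,4), of length 4; no longer one exists.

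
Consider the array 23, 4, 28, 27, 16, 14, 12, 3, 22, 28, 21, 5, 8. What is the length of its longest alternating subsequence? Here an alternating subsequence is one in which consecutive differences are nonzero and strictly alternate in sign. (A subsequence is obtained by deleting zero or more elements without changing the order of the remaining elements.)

7

A longest alternating subsequence is 23, 4, 28, 16, 22, 5, 8 (positions 1,2,3,5,9,12,13); its 6 consecutive differences strictly alternate in sign, and length 7 is optimal.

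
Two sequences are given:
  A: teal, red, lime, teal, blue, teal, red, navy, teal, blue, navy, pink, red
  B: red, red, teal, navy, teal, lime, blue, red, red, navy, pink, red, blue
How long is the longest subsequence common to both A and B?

A longest common subsequence is red, teal, navy, teal, blue, navy, pink, red (length 8); the LCS DP confirms no longer common subsequence exists.

8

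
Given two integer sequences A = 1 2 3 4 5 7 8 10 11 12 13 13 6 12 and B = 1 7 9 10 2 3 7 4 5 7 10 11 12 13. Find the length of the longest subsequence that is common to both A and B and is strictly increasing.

10

For each value that appears in both, track the longest common increasing run ending there.
The best achievable length is 10; one witness is 1, 2, 3, 4, 5, 7, 10, 11, 12, 13 (A-positions 1,2,3,4,5,6,8,9,10,11, B-positions 1,5,6,8,9,10,11,12,13,14).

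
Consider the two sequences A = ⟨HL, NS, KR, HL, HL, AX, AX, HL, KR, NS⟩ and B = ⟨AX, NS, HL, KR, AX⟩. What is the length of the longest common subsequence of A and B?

Backtracking the LCS table gives one alignment: HL (A1,B3) → KR (A3,B4) → AX (A7,B5).
So the longest common subsequence has length 3.

3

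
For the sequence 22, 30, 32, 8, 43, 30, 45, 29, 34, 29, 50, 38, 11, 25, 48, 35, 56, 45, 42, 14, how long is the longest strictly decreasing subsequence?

One longest decreasing subsequence is 32, 30, 29, 25, 14 (positions 3,6,8,14,20), of length 5; no longer one exists.

5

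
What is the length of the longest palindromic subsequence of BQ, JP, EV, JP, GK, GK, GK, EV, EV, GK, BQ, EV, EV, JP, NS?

One longest palindromic subsequence is JP EV GK EV EV GK EV JP (positions 2,3,7,8,9,10,13,14); it reads the same forward and backward, and the interval DP gives dp[1][15] = 8.

8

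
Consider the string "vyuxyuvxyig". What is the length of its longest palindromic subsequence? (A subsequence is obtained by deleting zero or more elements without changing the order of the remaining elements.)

5

One longest palindromic subsequence is yxvxy (positions 2,4,7,8,9); it reads the same forward and backward, and the interval DP gives dp[1][11] = 5.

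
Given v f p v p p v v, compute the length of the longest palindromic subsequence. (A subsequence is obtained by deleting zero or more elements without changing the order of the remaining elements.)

6

One longest palindromic subsequence is vvppvv (positions 1,4,5,6,7,8); it reads the same forward and backward, and the interval DP gives dp[1][8] = 6.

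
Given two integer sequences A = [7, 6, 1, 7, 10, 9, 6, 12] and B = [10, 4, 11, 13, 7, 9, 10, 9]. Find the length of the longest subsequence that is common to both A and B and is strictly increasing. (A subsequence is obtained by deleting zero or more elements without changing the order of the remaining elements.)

A longest common strictly increasing subsequence is 7, 9 (length 2); it appears in order in both A and B, and no longer such subsequence exists.

2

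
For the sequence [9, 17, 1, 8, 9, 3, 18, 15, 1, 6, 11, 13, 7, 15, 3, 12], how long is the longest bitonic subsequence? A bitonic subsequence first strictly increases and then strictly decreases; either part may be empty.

Let inc[i] be the LIS ending at i and dec[i] the longest strictly decreasing subsequence starting at i. inc = [1, 2, 1, 2, 3, 2, 4, 4, 1, 3, 4, 5, 4, 6, 2, 5], dec = [4, 5, 1, 3, 3, 2, 5, 4, 1, 2, 3, 3, 2, 2, 1, 1].
max_i inc[i]+dec[i]−1 = 8, with one witness 1, 8, 9, 18, 15, 13, 7, 3.

8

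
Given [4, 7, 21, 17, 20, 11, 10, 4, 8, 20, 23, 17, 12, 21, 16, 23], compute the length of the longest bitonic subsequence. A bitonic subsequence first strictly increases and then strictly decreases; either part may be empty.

7

Let inc[i] be the LIS ending at i and dec[i] the longest strictly decreasing subsequence starting at i. inc = [1, 2, 3, 3, 4, 3, 3, 1, 3, 4, 5, 4, 4, 5, 5, 6], dec = [1, 2, 5, 4, 4, 3, 2, 1, 1, 3, 3, 2, 1, 2, 1, 1].
max_i inc[i]+dec[i]−1 = 7, with one witness 4, 7, 21, 20, 11, 10, 8.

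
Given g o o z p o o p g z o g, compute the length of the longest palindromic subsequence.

10

One longest palindromic subsequence is gozpoopzog (positions 1,2,4,5,6,7,8,10,11,12); it reads the same forward and backward, and the interval DP gives dp[1][12] = 10.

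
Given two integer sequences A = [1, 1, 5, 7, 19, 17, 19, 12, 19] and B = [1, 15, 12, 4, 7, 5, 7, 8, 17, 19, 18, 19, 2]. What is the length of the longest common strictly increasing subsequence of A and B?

5

A longest common strictly increasing subsequence is 1, 5, 7, 17, 19 (length 5); it appears in order in both A and B, and no longer such subsequence exists.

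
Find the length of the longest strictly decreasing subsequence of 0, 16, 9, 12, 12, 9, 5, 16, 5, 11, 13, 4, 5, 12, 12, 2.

Let dp[i] be the longest decreasing subsequence ending at position i. Then dp = [1, 1, 2, 2, 2, 3, 4, 1, 4, 3, 2, 5, 4, 3, 3, 6].
The maximum is 6; one witness is 16, 12, 9, 5, 4, 2 at positions 2,4,6,7,12,16.

6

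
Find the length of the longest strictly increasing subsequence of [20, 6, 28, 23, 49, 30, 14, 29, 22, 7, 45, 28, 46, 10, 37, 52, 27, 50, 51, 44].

Scanning left to right, the best length ending at each element is: 20→1, 6→1, 28→2, 23→2, 49→3, 30→3, 14→2, 29→3, 22→3, 7→2, 45→4, 28→4, 46→5, 10→3, 37→5, 52→6, 27→4, 50→6, 51→7, 44→6.
So the longest increasing subsequence has length 7, e.g. 20, 28, 30, 45, 46, 50, 51.

7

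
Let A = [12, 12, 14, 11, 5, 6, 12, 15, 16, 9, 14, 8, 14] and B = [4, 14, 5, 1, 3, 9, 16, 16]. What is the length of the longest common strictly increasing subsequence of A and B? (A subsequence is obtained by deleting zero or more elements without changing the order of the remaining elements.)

For each value that appears in both, track the longest common increasing run ending there.
The best achievable length is 2; one witness is 5, 9 (A-positions 5,10, B-positions 3,6).

2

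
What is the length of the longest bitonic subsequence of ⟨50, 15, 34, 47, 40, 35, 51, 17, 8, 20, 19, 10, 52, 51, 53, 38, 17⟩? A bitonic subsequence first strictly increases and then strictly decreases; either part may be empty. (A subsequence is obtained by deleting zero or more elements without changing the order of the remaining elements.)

Let inc[i] be the LIS ending at i and dec[i] the longest strictly decreasing subsequence starting at i. inc = [1, 1, 2, 3, 3, 3, 4, 2, 1, 3, 3, 2, 5, 4, 6, 4, 3], dec = [7, 2, 4, 6, 5, 4, 4, 2, 1, 3, 2, 1, 4, 3, 3, 2, 1].
max_i inc[i]+dec[i]−1 = 8, with one witness 15, 34, 47, 40, 35, 20, 19, 17.

8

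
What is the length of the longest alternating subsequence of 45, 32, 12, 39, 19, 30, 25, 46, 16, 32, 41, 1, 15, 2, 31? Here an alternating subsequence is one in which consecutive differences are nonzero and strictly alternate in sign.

A longest alternating subsequence is 45, 32, 39, 19, 30, 25, 46, 16, 32, 1, 15, 2, 31 (positions 1,2,4,5,6,7,8,9,10,12,13,14,15); its 12 consecutive differences strictly alternate in sign, and length 13 is optimal.

13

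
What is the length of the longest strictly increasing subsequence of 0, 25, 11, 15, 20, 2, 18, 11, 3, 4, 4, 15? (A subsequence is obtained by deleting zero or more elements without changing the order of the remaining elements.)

5

One longest increasing subsequence is 0, 2, 3, 4, 15 (positions 1,6,9,10,12), of length 5; no longer one exists.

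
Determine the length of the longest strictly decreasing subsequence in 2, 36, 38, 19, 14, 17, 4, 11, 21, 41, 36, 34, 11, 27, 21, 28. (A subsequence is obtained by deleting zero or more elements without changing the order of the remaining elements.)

Let dp[i] be the longest decreasing subsequence ending at position i. Then dp = [1, 1, 1, 2, 3, 3, 4, 4, 2, 1, 2, 3, 4, 4, 5, 4].
The maximum is 5; one witness is 38, 36, 34, 27, 21 at positions 3,11,12,14,15.

5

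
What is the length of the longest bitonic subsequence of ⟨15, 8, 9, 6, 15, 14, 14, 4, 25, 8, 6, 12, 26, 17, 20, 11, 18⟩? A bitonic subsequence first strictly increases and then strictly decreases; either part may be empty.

One longest bitonic subsequence is 8, 9, 15, 25, 26, 20, 18 (positions 2,3,5,9,13,15,17): it rises to 26 then falls. Length 7 is optimal.

7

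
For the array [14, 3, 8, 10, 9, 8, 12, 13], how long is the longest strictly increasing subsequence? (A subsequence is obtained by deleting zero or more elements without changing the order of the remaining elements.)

Scanning left to right, the best length ending at each element is: 14→1, 3→1, 8→2, 10→3, 9→3, 8→2, 12→4, 13→5.
So the longest increasing subsequence has length 5, e.g. 3, 8, 10, 12, 13.

5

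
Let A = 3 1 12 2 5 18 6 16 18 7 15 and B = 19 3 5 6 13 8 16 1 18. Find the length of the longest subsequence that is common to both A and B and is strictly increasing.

A longest common strictly increasing subsequence is 3, 5, 6, 16, 18 (length 5); it appears in order in both A and B, and no longer such subsequence exists.

5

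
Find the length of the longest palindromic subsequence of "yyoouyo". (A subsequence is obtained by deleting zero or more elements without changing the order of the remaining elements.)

4

One longest palindromic subsequence is yooy (positions 2,3,4,6); it reads the same forward and backward, and the interval DP gives dp[1][7] = 4.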